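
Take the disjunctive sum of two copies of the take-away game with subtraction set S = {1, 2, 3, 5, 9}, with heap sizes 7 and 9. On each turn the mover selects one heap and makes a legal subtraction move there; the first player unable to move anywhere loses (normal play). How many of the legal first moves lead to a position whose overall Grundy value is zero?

All heaps use S = {1, 2, 3, 5, 9}:
n : 0 1 2 3 4 5 6 7 8 9
G : 0 1 2 3 0 1 2 3 0 1
Heap A: G(7) = 3.
Heap B: G(9) = 1.
Combined Grundy value = 3 ⊕ 1 = 2.
A winning move leaves total XOR = 0, i.e. changes one component's Grundy value g to g ⊕ X where X is the current total.
Heap A: need g' = 3⊕2 = 1. Options: 7−1→G=2, 7−2→G=1, 7−3→G=0, 7−5→G=2. Hits: 1.
Heap B: need g' = 1⊕2 = 3. Options: 9−1→G=0, 9−2→G=3, 9−3→G=2, 9−5→G=0, 9−9→G=0. Hits: 1.

2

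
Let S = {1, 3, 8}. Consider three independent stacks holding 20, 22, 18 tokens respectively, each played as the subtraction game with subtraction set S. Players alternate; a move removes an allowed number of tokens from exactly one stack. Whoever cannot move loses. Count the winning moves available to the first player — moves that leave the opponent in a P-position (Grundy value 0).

3

All stacks use S = {1, 3, 8}:
n :  0  1  2  3  4  5  6  7  8  9 10 11 12 13 14 15 16 17 18 19 20 21 22
G :  0  1  0  1  0  1  0  1  2  3  2  0  1  0  1  0  1  0  1  2  3  2  0
Stack A: G(20) = 3.
Stack B: G(22) = 0.
Stack C: G(18) = 1.
Combined Grundy value = 3 ⊕ 0 ⊕ 1 = 2.
A winning move leaves total XOR = 0, i.e. changes one component's Grundy value g to g ⊕ X where X is the current total.
Stack A: need g' = 3⊕2 = 1. Options: 20−1→G=2, 20−3→G=0, 20−8→G=1. Hits: 1.
Stack B: need g' = 0⊕2 = 2. Options: 22−1→G=2, 22−3→G=2, 22−8→G=1. Hits: 2.
Stack C: need g' = 1⊕2 = 3. Options: 18−1→G=0, 18−3→G=0, 18−8→G=2. Hits: 0.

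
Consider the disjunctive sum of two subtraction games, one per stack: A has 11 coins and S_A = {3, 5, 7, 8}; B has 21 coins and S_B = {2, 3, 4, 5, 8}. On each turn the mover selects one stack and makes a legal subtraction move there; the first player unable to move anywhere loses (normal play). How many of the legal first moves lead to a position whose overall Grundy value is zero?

Stack A, S = {3, 5, 7, 8}:
n :  0  1  2  3  4  5  6  7  8  9 10 11
G :  0  0  0  1  1  1  2  2  2  3  3  0
G_A(11) = 0.
Stack B, S = {2, 3, 4, 5, 8}:
G(0) = 0
G(1) = mex{} = 0
G(2) = mex{0} = 1
G(3) = mex{0,0} = 1
G(4) = mex{1,0,0} = 2
G(5) = mex{1,1,0,0} = 2
G(6) = mex{2,1,1,0} = 3
G(7) = mex{2,2,1,1} = 0
G(8) = mex{3,2,2,1,0} = 4
G(9) = mex{0,3,2,2,0} = 1
G(10) = mex{4,0,3,2,1} = 5
G(11) = mex{1,4,0,3,1} = 2
G(12) = mex{5,1,4,0,2} = 3
G(13) = mex{2,5,1,4,2} = 0
G(14) = mex{3,2,5,1,3} = 0
G(15) = mex{0,3,2,5,0} = 1
G(16) = mex{0,0,3,2,4} = 1
G(17) = mex{1,0,0,3,1} = 2
G(18) = mex{1,1,0,0,5} = 2
G(19) = mex{2,1,1,0,2} = 3
G(20) = mex{2,2,1,1,3} = 0
G(21) = mex{3,2,2,1,0} = 4
G_B(21) = 4.
Combined Grundy value = 0 ⊕ 4 = 4.
A winning move leaves total XOR = 0, i.e. changes one component's Grundy value g to g ⊕ X where X is the current total.
Stack A: need g' = 0⊕4 = 4. Options: 11−3→G=2, 11−5→G=2, 11−7→G=1, 11−8→G=1. Hits: 0.
Stack B: need g' = 4⊕4 = 0. Options: 21−2→G=3, 21−3→G=2, 21−4→G=2, 21−5→G=1, 21−8→G=0. Hits: 1.

1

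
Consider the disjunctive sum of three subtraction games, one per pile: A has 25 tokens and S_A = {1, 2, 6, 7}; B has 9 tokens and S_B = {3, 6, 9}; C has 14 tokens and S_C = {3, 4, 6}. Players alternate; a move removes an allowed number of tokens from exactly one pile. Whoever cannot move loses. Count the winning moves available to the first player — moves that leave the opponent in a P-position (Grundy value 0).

Pile A, S = {1, 2, 6, 7}:
n :  0  1  2  3  4  5  6  7  8  9 10 11 12 13 14 15 16 17 18 19 20 21 22 23 24 25
G :  0  1  2  0  1  2  3  4  0  1  2  0  1  2  3  4  0  1  2  0  1  2  3  4  0  1
G_A(25) = 1.
Pile B, S = {3, 6, 9}:
G(0) = 0
G(1) = mex{} = 0
G(2) = mex{} = 0
G(3) = mex{0} = 1
G(4) = mex{0} = 1
G(5) = mex{0} = 1
G(6) = mex{1,0} = 2
G(7) = mex{1,0} = 2
G(8) = mex{1,0} = 2
G(9) = mex{2,1,0} = 3
G_B(9) = 3.
Pile C, S = {3, 4, 6}:
n :  0  1  2  3  4  5  6  7  8  9 10 11 12 13 14
G :  0  0  0  1  1  1  2  2  2  0  0  0  1  1  1
G_C(14) = 1.
Combined Grundy value = 1 ⊕ 3 ⊕ 1 = 3.
A winning move leaves total XOR = 0, i.e. changes one component's Grundy value g to g ⊕ X where X is the current total.
Pile A: need g' = 1⊕3 = 2. Options: 25−1→G=0, 25−2→G=4, 25−6→G=0, 25−7→G=2. Hits: 1.
Pile B: need g' = 3⊕3 = 0. Options: 9−3→G=2, 9−6→G=1, 9−9→G=0. Hits: 1.
Pile C: need g' = 1⊕3 = 2. Options: 14−3→G=0, 14−4→G=0, 14−6→G=2. Hits: 1.

3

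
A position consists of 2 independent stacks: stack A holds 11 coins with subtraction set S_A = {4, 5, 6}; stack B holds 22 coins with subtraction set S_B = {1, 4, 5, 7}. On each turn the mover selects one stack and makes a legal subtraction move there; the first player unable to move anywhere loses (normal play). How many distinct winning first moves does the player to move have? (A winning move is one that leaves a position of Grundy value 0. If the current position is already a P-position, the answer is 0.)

Stack A, S = {4, 5, 6}:
G(0) = 0
G(1) = mex{} = 0
G(2) = mex{} = 0
G(3) = mex{} = 0
G(4) = mex{0} = 1
G(5) = mex{0,0} = 1
G(6) = mex{0,0,0} = 1
G(7) = mex{0,0,0} = 1
G(8) = mex{1,0,0} = 2
G(9) = mex{1,1,0} = 2
G(10) = mex{1,1,1} = 0
G(11) = mex{1,1,1} = 0
G_A(11) = 0.
Stack B, S = {1, 4, 5, 7}:
G(0) = 0
G(1) = mex{0} = 1
G(2) = mex{1} = 0
G(3) = mex{0} = 1
G(4) = mex{1,0} = 2
G(5) = mex{2,1,0} = 3
G(6) = mex{3,0,1} = 2
G(7) = mex{2,1,0,0} = 3
G(8) = mex{3,2,1,1} = 0
G(9) = mex{0,3,2,0} = 1
G(10) = mex{1,2,3,1} = 0
G(11) = mex{0,3,2,2} = 1
G(12) = mex{1,0,3,3} = 2
G(13) = mex{2,1,0,2} = 3
G(14) = mex{3,0,1,3} = 2
G(15) = mex{2,1,0,0} = 3
G(16) = mex{3,2,1,1} = 0
G(17) = mex{0,3,2,0} = 1
G(18) = mex{1,2,3,1} = 0
G(19) = mex{0,3,2,2} = 1
G(20) = mex{1,0,3,3} = 2
G(21) = mex{2,1,0,2} = 3
G(22) = mex{3,0,1,3} = 2
G_B(22) = 2.
Combined Grundy value = 0 ⊕ 2 = 2.
A winning move leaves total XOR = 0, i.e. changes one component's Grundy value g to g ⊕ X where X is the current total.
Stack A: need g' = 0⊕2 = 2. Options: 11−4→G=1, 11−5→G=1, 11−6→G=1. Hits: 0.
Stack B: need g' = 2⊕2 = 0. Options: 22−1→G=3, 22−4→G=0, 22−5→G=1, 22−7→G=3. Hits: 1.

1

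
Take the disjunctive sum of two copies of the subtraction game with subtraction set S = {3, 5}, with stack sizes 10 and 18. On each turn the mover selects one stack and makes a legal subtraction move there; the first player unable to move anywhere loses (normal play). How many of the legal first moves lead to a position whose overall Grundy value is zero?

All stacks use S = {3, 5}:
n :  0  1  2  3  4  5  6  7  8  9 10 11 12 13 14 15 16 17 18
G :  0  0  0  1  1  1  2  2  0  0  0  1  1  1  2  2  0  0  0
Stack A: G(10) = 0.
Stack B: G(18) = 0.
Combined Grundy value = 0 ⊕ 0 = 0.
A winning move leaves total XOR = 0, i.e. changes one component's Grundy value g to g ⊕ X where X is the current total.
Stack A: target g' = 0⊕0 = 0, but every legal move changes the Grundy value (mex property), so 0 moves.
Stack B: target g' = 0⊕0 = 0, but every legal move changes the Grundy value (mex property), so 0 moves.

0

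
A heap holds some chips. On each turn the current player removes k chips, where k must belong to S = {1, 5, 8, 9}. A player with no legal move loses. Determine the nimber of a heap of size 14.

2

G(0) = 0
G(1) = mex{0} = 1
G(2) = mex{1} = 0
G(3) = mex{0} = 1
G(4) = mex{1} = 0
G(5) = mex{0,0} = 1
G(6) = mex{1,1} = 0
G(7) = mex{0,0} = 1
G(8) = mex{1,1,0} = 2
G(9) = mex{2,0,1,0} = 3
G(10) = mex{3,1,0,1} = 2
G(11) = mex{2,0,1,0} = 3
G(12) = mex{3,1,0,1} = 2
G(13) = mex{2,2,1,0} = 3
G(14) = mex{3,3,0,1} = 2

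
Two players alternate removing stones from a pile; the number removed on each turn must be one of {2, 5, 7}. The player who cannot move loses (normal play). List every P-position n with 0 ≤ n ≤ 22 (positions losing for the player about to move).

G(0) = 0
G(1) = mex{} = 0
G(2) = mex{0} = 1
G(3) = mex{0} = 1
G(4) = mex{1} = 0
G(5) = mex{1,0} = 2
G(6) = mex{0,0} = 1
G(7) = mex{2,1,0} = 3
G(8) = mex{1,1,0} = 2
G(9) = mex{3,0,1} = 2
G(10) = mex{2,2,1} = 0
G(11) = mex{2,1,0} = 3
G(12) = mex{0,3,2} = 1
G(13) = mex{3,2,1} = 0
G(14) = mex{1,2,3} = 0
G(15) = mex{0,0,2} = 1
G(16) = mex{0,3,2} = 1
G(17) = mex{1,1,0} = 2
G(18) = mex{1,0,3} = 2
G(19) = mex{2,0,1} = 3
G(20) = mex{2,1,0} = 3
G(21) = mex{3,1,0} = 2
G(22) = mex{3,2,1} = 0
P-positions are exactly the n with G(n) = 0.

0, 1, 4, 10, 13, 14, 22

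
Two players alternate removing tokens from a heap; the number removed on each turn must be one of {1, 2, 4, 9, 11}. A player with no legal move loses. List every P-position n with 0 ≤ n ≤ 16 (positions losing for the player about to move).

0, 3, 6, 13, 16

n :  0  1  2  3  4  5  6  7  8  9 10 11 12 13 14 15 16
G :  0  1  2  0  1  2  0  1  2  3  4  5  3  0  1  2  0
P-positions are exactly the n with G(n) = 0.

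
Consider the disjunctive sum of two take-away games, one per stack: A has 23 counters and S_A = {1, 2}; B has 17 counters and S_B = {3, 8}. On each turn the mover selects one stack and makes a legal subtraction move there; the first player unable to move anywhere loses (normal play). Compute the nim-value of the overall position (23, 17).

Stack A, S = {1, 2}:
G(0) = 0
G(1) = mex{0} = 1
G(2) = mex{1,0} = 2
G(3) = mex{2,1} = 0
G(4) = mex{0,2} = 1
G(5) = mex{1,0} = 2
G(6) = mex{2,1} = 0
G(7) = mex{0,2} = 1
G(8) = mex{1,0} = 2
G(9) = mex{2,1} = 0
G(10) = mex{0,2} = 1
G(11) = mex{1,0} = 2
G(12) = mex{2,1} = 0
G(13) = mex{0,2} = 1
G(14) = mex{1,0} = 2
G(15) = mex{2,1} = 0
G(16) = mex{0,2} = 1
G(17) = mex{1,0} = 2
G(18) = mex{2,1} = 0
G(19) = mex{0,2} = 1
G(20) = mex{1,0} = 2
G(21) = mex{2,1} = 0
G(22) = mex{0,2} = 1
G(23) = mex{1,0} = 2
G_A(23) = 2.
Stack B, S = {3, 8}:
G(0) = 0
G(1) = mex{} = 0
G(2) = mex{} = 0
G(3) = mex{0} = 1
G(4) = mex{0} = 1
G(5) = mex{0} = 1
G(6) = mex{1} = 0
G(7) = mex{1} = 0
G(8) = mex{1,0} = 2
G(9) = mex{0,0} = 1
G(10) = mex{0,0} = 1
G(11) = mex{2,1} = 0
G(12) = mex{1,1} = 0
G(13) = mex{1,1} = 0
G(14) = mex{0,0} = 1
G(15) = mex{0,0} = 1
G(16) = mex{0,2} = 1
G(17) = mex{1,1} = 0
G_B(17) = 0.
Combined Grundy value = 2 ⊕ 0 = 2.

2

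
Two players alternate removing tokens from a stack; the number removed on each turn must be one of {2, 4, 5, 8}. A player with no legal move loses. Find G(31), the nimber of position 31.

G(0) = 0
G(1) = mex{} = 0
G(2) = mex{0} = 1
G(3) = mex{0} = 1
G(4) = mex{1,0} = 2
G(5) = mex{1,0,0} = 2
G(6) = mex{2,1,0} = 3
G(7) = mex{2,1,1} = 0
G(8) = mex{3,2,1,0} = 4
G(9) = mex{0,2,2,0} = 1
G(10) = mex{4,3,2,1} = 0
G(11) = mex{1,0,3,1} = 2
G(12) = mex{0,4,0,2} = 1
G(13) = mex{2,1,4,2} = 0
G(14) = mex{1,0,1,3} = 2
G(15) = mex{0,2,0,0} = 1
G(16) = mex{2,1,2,4} = 0
G(17) = mex{1,0,1,1} = 2
G(18) = mex{0,2,0,0} = 1
G(19) = mex{2,1,2,2} = 0
G(20) = mex{1,0,1,1} = 2
G(21) = mex{0,2,0,0} = 1
G(22) = mex{2,1,2,2} = 0
G(23) = mex{1,0,1,1} = 2
G(24) = mex{0,2,0,0} = 1
G(25) = mex{2,1,2,2} = 0
G(26) = mex{1,0,1,1} = 2
G(27) = mex{0,2,0,0} = 1
G(28) = mex{2,1,2,2} = 0
G(29) = mex{1,0,1,1} = 2
G(30) = mex{0,2,0,0} = 1
G(31) = mex{2,1,2,2} = 0

0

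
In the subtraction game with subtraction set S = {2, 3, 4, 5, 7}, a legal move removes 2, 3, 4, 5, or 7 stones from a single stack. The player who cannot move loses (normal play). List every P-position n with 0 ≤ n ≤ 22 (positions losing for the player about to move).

n :  0  1  2  3  4  5  6  7  8  9 10 11 12 13 14 15 16 17 18 19 20 21 22
G :  0  0  1  1  2  2  3  3  4  0  0  1  1  2  2  3  3  4  0  0  1  1  2
P-positions are exactly the n with G(n) = 0.

0, 1, 9, 10, 18, 19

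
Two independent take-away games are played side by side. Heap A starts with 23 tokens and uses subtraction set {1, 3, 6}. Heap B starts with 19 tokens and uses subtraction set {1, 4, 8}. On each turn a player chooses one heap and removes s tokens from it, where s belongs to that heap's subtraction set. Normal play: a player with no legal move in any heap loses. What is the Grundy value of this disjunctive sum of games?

Heap A, S = {1, 3, 6}:
n :  0  1  2  3  4  5  6  7  8  9 10 11 12 13 14 15 16 17 18 19 20 21 22 23
G :  0  1  0  1  0  1  2  3  2  0  1  0  1  0  1  2  3  2  0  1  0  1  0  1
G_A(23) = 1.
Heap B, S = {1, 4, 8}:
n :  0  1  2  3  4  5  6  7  8  9 10 11 12 13 14 15 16 17 18 19
G :  0  1  0  1  2  0  1  0  1  2  3  2  0  1  0  1  2  0  1  0
G_B(19) = 0.
Combined Grundy value = 1 ⊕ 0 = 1.

1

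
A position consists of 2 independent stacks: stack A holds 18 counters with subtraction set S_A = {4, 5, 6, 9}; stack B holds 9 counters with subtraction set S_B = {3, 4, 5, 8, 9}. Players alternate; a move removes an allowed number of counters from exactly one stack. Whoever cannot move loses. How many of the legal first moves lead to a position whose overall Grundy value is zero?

Stack A, S = {4, 5, 6, 9}:
G(0) = 0
G(1) = mex{} = 0
G(2) = mex{} = 0
G(3) = mex{} = 0
G(4) = mex{0} = 1
G(5) = mex{0,0} = 1
G(6) = mex{0,0,0} = 1
G(7) = mex{0,0,0} = 1
G(8) = mex{1,0,0} = 2
G(9) = mex{1,1,0,0} = 2
G(10) = mex{1,1,1,0} = 2
G(11) = mex{1,1,1,0} = 2
G(12) = mex{2,1,1,0} = 3
G(13) = mex{2,2,1,1} = 0
G(14) = mex{2,2,2,1} = 0
G(15) = mex{2,2,2,1} = 0
G(16) = mex{3,2,2,1} = 0
G(17) = mex{0,3,2,2} = 1
G(18) = mex{0,0,3,2} = 1
G_A(18) = 1.
Stack B, S = {3, 4, 5, 8, 9}:
n : 0 1 2 3 4 5 6 7 8 9
G : 0 0 0 1 1 1 2 2 2 3
G_B(9) = 3.
Combined Grundy value = 1 ⊕ 3 = 2.
A winning move leaves total XOR = 0, i.e. changes one component's Grundy value g to g ⊕ X where X is the current total.
Stack A: need g' = 1⊕2 = 3. Options: 18−4→G=0, 18−5→G=0, 18−6→G=3, 18−9→G=2. Hits: 1.
Stack B: need g' = 3⊕2 = 1. Options: 9−3→G=2, 9−4→G=1, 9−5→G=1, 9−8→G=0, 9−9→G=0. Hits: 2.

3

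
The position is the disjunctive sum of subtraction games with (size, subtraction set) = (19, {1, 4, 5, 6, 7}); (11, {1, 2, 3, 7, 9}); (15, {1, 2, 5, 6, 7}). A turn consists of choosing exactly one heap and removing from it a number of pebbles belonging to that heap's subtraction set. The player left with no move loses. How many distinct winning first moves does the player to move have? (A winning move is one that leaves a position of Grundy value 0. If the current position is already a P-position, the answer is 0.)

Heap A, S = {1, 4, 5, 6, 7}:
G(0) = 0
G(1) = mex{0} = 1
G(2) = mex{1} = 0
G(3) = mex{0} = 1
G(4) = mex{1,0} = 2
G(5) = mex{2,1,0} = 3
G(6) = mex{3,0,1,0} = 2
G(7) = mex{2,1,0,1,0} = 3
G(8) = mex{3,2,1,0,1} = 4
G(9) = mex{4,3,2,1,0} = 5
G(10) = mex{5,2,3,2,1} = 0
G(11) = mex{0,3,2,3,2} = 1
G(12) = mex{1,4,3,2,3} = 0
G(13) = mex{0,5,4,3,2} = 1
G(14) = mex{1,0,5,4,3} = 2
G(15) = mex{2,1,0,5,4} = 3
G(16) = mex{3,0,1,0,5} = 2
G(17) = mex{2,1,0,1,0} = 3
G(18) = mex{3,2,1,0,1} = 4
G(19) = mex{4,3,2,1,0} = 5
G_A(19) = 5.
Heap B, S = {1, 2, 3, 7, 9}:
n :  0  1  2  3  4  5  6  7  8  9 10 11
G :  0  1  2  3  0  1  2  3  0  1  2  3
G_B(11) = 3.
Heap C, S = {1, 2, 5, 6, 7}:
n :  0  1  2  3  4  5  6  7  8  9 10 11 12 13 14 15
G :  0  1  2  0  1  2  3  4  5  3  4  0  1  2  0  1
G_C(15) = 1.
Combined Grundy value = 5 ⊕ 3 ⊕ 1 = 7.
A winning move leaves total XOR = 0, i.e. changes one component's Grundy value g to g ⊕ X where X is the current total.
Heap A: need g' = 5⊕7 = 2. Options: 19−1→G=4, 19−4→G=3, 19−5→G=2, 19−6→G=1, 19−7→G=0. Hits: 1.
Heap B: need g' = 3⊕7 = 4. Options: 11−1→G=2, 11−2→G=1, 11−3→G=0, 11−7→G=0, 11−9→G=2. Hits: 0.
Heap C: need g' = 1⊕7 = 6. Options: 15−1→G=0, 15−2→G=2, 15−5→G=4, 15−6→G=3, 15−7→G=5. Hits: 0.

1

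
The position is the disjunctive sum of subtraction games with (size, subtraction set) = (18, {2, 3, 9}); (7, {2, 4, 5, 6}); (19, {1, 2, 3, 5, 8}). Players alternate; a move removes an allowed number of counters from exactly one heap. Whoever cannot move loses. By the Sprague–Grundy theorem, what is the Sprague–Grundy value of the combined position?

7

Heap A, S = {2, 3, 9}:
G(0) = 0
G(1) = mex{} = 0
G(2) = mex{0} = 1
G(3) = mex{0,0} = 1
G(4) = mex{1,0} = 2
G(5) = mex{1,1} = 0
G(6) = mex{2,1} = 0
G(7) = mex{0,2} = 1
G(8) = mex{0,0} = 1
G(9) = mex{1,0,0} = 2
G(10) = mex{1,1,0} = 2
G(11) = mex{2,1,1} = 0
G(12) = mex{2,2,1} = 0
G(13) = mex{0,2,2} = 1
G(14) = mex{0,0,0} = 1
G(15) = mex{1,0,0} = 2
G(16) = mex{1,1,1} = 0
G(17) = mex{2,1,1} = 0
G(18) = mex{0,2,2} = 1
G_A(18) = 1.
Heap B, S = {2, 4, 5, 6}:
n : 0 1 2 3 4 5 6 7
G : 0 0 1 1 2 2 3 3
G_B(7) = 3.
Heap C, S = {1, 2, 3, 5, 8}:
G(0) = 0
G(1) = mex{0} = 1
G(2) = mex{1,0} = 2
G(3) = mex{2,1,0} = 3
G(4) = mex{3,2,1} = 0
G(5) = mex{0,3,2,0} = 1
G(6) = mex{1,0,3,1} = 2
G(7) = mex{2,1,0,2} = 3
G(8) = mex{3,2,1,3,0} = 4
G(9) = mex{4,3,2,0,1} = 5
G(10) = mex{5,4,3,1,2} = 0
G(11) = mex{0,5,4,2,3} = 1
G(12) = mex{1,0,5,3,0} = 2
G(13) = mex{2,1,0,4,1} = 3
G(14) = mex{3,2,1,5,2} = 0
G(15) = mex{0,3,2,0,3} = 1
G(16) = mex{1,0,3,1,4} = 2
G(17) = mex{2,1,0,2,5} = 3
G(18) = mex{3,2,1,3,0} = 4
G(19) = mex{4,3,2,0,1} = 5
G_C(19) = 5.
Combined Grundy value = 1 ⊕ 3 ⊕ 5 = 7.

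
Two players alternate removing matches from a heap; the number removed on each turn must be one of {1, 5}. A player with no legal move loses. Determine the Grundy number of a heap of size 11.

1

G(0) = 0
G(1) = mex{0} = 1
G(2) = mex{1} = 0
G(3) = mex{0} = 1
G(4) = mex{1} = 0
G(5) = mex{0,0} = 1
G(6) = mex{1,1} = 0
G(7) = mex{0,0} = 1
G(8) = mex{1,1} = 0
G(9) = mex{0,0} = 1
G(10) = mex{1,1} = 0
G(11) = mex{0,0} = 1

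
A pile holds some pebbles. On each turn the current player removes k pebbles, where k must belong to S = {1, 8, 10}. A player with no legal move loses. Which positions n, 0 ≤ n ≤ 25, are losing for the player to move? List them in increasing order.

G(0) = 0
G(1) = mex{0} = 1
G(2) = mex{1} = 0
G(3) = mex{0} = 1
G(4) = mex{1} = 0
G(5) = mex{0} = 1
G(6) = mex{1} = 0
G(7) = mex{0} = 1
G(8) = mex{1,0} = 2
G(9) = mex{2,1} = 0
G(10) = mex{0,0,0} = 1
G(11) = mex{1,1,1} = 0
G(12) = mex{0,0,0} = 1
G(13) = mex{1,1,1} = 0
G(14) = mex{0,0,0} = 1
G(15) = mex{1,1,1} = 0
G(16) = mex{0,2,0} = 1
G(17) = mex{1,0,1} = 2
G(18) = mex{2,1,2} = 0
G(19) = mex{0,0,0} = 1
G(20) = mex{1,1,1} = 0
G(21) = mex{0,0,0} = 1
G(22) = mex{1,1,1} = 0
G(23) = mex{0,0,0} = 1
G(24) = mex{1,1,1} = 0
G(25) = mex{0,2,0} = 1
P-positions are exactly the n with G(n) = 0.

0, 2, 4, 6, 9, 11, 13, 15, 18, 20, 22, 24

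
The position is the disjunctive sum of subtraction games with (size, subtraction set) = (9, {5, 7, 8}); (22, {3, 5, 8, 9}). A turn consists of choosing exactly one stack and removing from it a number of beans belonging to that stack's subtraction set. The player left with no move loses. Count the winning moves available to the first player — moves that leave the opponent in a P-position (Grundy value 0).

Stack A, S = {5, 7, 8}:
G(0) = 0
G(1) = mex{} = 0
G(2) = mex{} = 0
G(3) = mex{} = 0
G(4) = mex{} = 0
G(5) = mex{0} = 1
G(6) = mex{0} = 1
G(7) = mex{0,0} = 1
G(8) = mex{0,0,0} = 1
G(9) = mex{0,0,0} = 1
G_A(9) = 1.
Stack B, S = {3, 5, 8, 9}:
n :  0  1  2  3  4  5  6  7  8  9 10 11 12 13 14 15 16 17 18 19 20 21 22
G :  0  0  0  1  1  1  2  2  2  3  3  3  0  0  0  1  1  1  2  2  2  3  3
G_B(22) = 3.
Combined Grundy value = 1 ⊕ 3 = 2.
A winning move leaves total XOR = 0, i.e. changes one component's Grundy value g to g ⊕ X where X is the current total.
Stack A: need g' = 1⊕2 = 3. Options: 9−5→G=0, 9−7→G=0, 9−8→G=0. Hits: 0.
Stack B: need g' = 3⊕2 = 1. Options: 22−3→G=2, 22−5→G=1, 22−8→G=0, 22−9→G=0. Hits: 1.

1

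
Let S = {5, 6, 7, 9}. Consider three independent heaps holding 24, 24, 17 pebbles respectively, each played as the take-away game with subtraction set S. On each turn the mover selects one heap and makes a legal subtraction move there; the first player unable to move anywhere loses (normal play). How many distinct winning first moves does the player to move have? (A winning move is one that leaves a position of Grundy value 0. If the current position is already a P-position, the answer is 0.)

All heaps use S = {5, 6, 7, 9}:
n :  0  1  2  3  4  5  6  7  8  9 10 11 12 13 14 15 16 17 18 19 20 21 22 23 24
G :  0  0  0  0  0  1  1  1  1  1  2  2  2  2  0  0  0  0  0  1  1  1  1  1  2
Heap A: G(24) = 2.
Heap B: G(24) = 2.
Heap C: G(17) = 0.
Combined Grundy value = 2 ⊕ 2 ⊕ 0 = 0.
A winning move leaves total XOR = 0, i.e. changes one component's Grundy value g to g ⊕ X where X is the current total.
Heap A: target g' = 2⊕0 = 2, but every legal move changes the Grundy value (mex property), so 0 moves.
Heap B: target g' = 2⊕0 = 2, but every legal move changes the Grundy value (mex property), so 0 moves.
Heap C: target g' = 0⊕0 = 0, but every legal move changes the Grundy value (mex property), so 0 moves.

0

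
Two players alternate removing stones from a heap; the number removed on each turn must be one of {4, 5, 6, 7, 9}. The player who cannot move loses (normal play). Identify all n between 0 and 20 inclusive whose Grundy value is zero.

G(0) = 0
G(1) = mex{} = 0
G(2) = mex{} = 0
G(3) = mex{} = 0
G(4) = mex{0} = 1
G(5) = mex{0,0} = 1
G(6) = mex{0,0,0} = 1
G(7) = mex{0,0,0,0} = 1
G(8) = mex{1,0,0,0} = 2
G(9) = mex{1,1,0,0,0} = 2
G(10) = mex{1,1,1,0,0} = 2
G(11) = mex{1,1,1,1,0} = 2
G(12) = mex{2,1,1,1,0} = 3
G(13) = mex{2,2,1,1,1} = 0
G(14) = mex{2,2,2,1,1} = 0
G(15) = mex{2,2,2,2,1} = 0
G(16) = mex{3,2,2,2,1} = 0
G(17) = mex{0,3,2,2,2} = 1
G(18) = mex{0,0,3,2,2} = 1
G(19) = mex{0,0,0,3,2} = 1
G(20) = mex{0,0,0,0,2} = 1
P-positions are exactly the n with G(n) = 0.

0, 1, 2, 3, 13, 14, 15, 16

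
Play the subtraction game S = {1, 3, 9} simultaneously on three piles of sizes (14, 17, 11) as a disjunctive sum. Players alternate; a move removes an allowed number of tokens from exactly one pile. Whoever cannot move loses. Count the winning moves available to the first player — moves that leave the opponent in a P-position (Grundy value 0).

All piles use S = {1, 3, 9}:
G(0) = 0
G(1) = mex{0} = 1
G(2) = mex{1} = 0
G(3) = mex{0,0} = 1
G(4) = mex{1,1} = 0
G(5) = mex{0,0} = 1
G(6) = mex{1,1} = 0
G(7) = mex{0,0} = 1
G(8) = mex{1,1} = 0
G(9) = mex{0,0,0} = 1
G(10) = mex{1,1,1} = 0
G(11) = mex{0,0,0} = 1
G(12) = mex{1,1,1} = 0
G(13) = mex{0,0,0} = 1
G(14) = mex{1,1,1} = 0
G(15) = mex{0,0,0} = 1
G(16) = mex{1,1,1} = 0
G(17) = mex{0,0,0} = 1
Pile A: G(14) = 0.
Pile B: G(17) = 1.
Pile C: G(11) = 1.
Combined Grundy value = 0 ⊕ 1 ⊕ 1 = 0.
A winning move leaves total XOR = 0, i.e. changes one component's Grundy value g to g ⊕ X where X is the current total.
Pile A: target g' = 0⊕0 = 0, but every legal move changes the Grundy value (mex property), so 0 moves.
Pile B: target g' = 1⊕0 = 1, but every legal move changes the Grundy value (mex property), so 0 moves.
Pile C: target g' = 1⊕0 = 1, but every legal move changes the Grundy value (mex property), so 0 moves.

0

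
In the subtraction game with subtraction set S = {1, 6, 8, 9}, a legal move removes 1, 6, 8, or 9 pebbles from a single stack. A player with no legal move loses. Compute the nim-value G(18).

1

G(0) = 0
G(1) = mex{0} = 1
G(2) = mex{1} = 0
G(3) = mex{0} = 1
G(4) = mex{1} = 0
G(5) = mex{0} = 1
G(6) = mex{1,0} = 2
G(7) = mex{2,1} = 0
G(8) = mex{0,0,0} = 1
G(9) = mex{1,1,1,0} = 2
G(10) = mex{2,0,0,1} = 3
G(11) = mex{3,1,1,0} = 2
G(12) = mex{2,2,0,1} = 3
G(13) = mex{3,0,1,0} = 2
G(14) = mex{2,1,2,1} = 0
G(15) = mex{0,2,0,2} = 1
G(16) = mex{1,3,1,0} = 2
G(17) = mex{2,2,2,1} = 0
G(18) = mex{0,3,3,2} = 1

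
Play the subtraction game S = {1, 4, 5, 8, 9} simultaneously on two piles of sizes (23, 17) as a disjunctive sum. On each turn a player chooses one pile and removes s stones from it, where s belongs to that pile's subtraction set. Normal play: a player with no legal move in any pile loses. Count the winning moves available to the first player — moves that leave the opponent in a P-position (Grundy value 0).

All piles use S = {1, 4, 5, 8, 9}:
G(0) = 0
G(1) = mex{0} = 1
G(2) = mex{1} = 0
G(3) = mex{0} = 1
G(4) = mex{1,0} = 2
G(5) = mex{2,1,0} = 3
G(6) = mex{3,0,1} = 2
G(7) = mex{2,1,0} = 3
G(8) = mex{3,2,1,0} = 4
G(9) = mex{4,3,2,1,0} = 5
G(10) = mex{5,2,3,0,1} = 4
G(11) = mex{4,3,2,1,0} = 5
G(12) = mex{5,4,3,2,1} = 0
G(13) = mex{0,5,4,3,2} = 1
G(14) = mex{1,4,5,2,3} = 0
G(15) = mex{0,5,4,3,2} = 1
G(16) = mex{1,0,5,4,3} = 2
G(17) = mex{2,1,0,5,4} = 3
G(18) = mex{3,0,1,4,5} = 2
G(19) = mex{2,1,0,5,4} = 3
G(20) = mex{3,2,1,0,5} = 4
G(21) = mex{4,3,2,1,0} = 5
G(22) = mex{5,2,3,0,1} = 4
G(23) = mex{4,3,2,1,0} = 5
Pile A: G(23) = 5.
Pile B: G(17) = 3.
Combined Grundy value = 5 ⊕ 3 = 6.
A winning move leaves total XOR = 0, i.e. changes one component's Grundy value g to g ⊕ X where X is the current total.
Pile A: need g' = 5⊕6 = 3. Options: 23−1→G=4, 23−4→G=3, 23−5→G=2, 23−8→G=1, 23−9→G=0. Hits: 1.
Pile B: need g' = 3⊕6 = 5. Options: 17−1→G=2, 17−4→G=1, 17−5→G=0, 17−8→G=5, 17−9→G=4. Hits: 1.

2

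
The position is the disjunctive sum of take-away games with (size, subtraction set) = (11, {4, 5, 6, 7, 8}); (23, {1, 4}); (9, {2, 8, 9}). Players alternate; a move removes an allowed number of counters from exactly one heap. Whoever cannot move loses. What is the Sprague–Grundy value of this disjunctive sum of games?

Heap A, S = {4, 5, 6, 7, 8}:
G(0) = 0
G(1) = mex{} = 0
G(2) = mex{} = 0
G(3) = mex{} = 0
G(4) = mex{0} = 1
G(5) = mex{0,0} = 1
G(6) = mex{0,0,0} = 1
G(7) = mex{0,0,0,0} = 1
G(8) = mex{1,0,0,0,0} = 2
G(9) = mex{1,1,0,0,0} = 2
G(10) = mex{1,1,1,0,0} = 2
G(11) = mex{1,1,1,1,0} = 2
G_A(11) = 2.
Heap B, S = {1, 4}:
n :  0  1  2  3  4  5  6  7  8  9 10 11 12 13 14 15 16 17 18 19 20 21 22 23
G :  0  1  0  1  2  0  1  0  1  2  0  1  0  1  2  0  1  0  1  2  0  1  0  1
G_B(23) = 1.
Heap C, S = {2, 8, 9}:
n : 0 1 2 3 4 5 6 7 8 9
G : 0 0 1 1 0 0 1 1 2 2
G_C(9) = 2.
Combined Grundy value = 2 ⊕ 1 ⊕ 2 = 1.

1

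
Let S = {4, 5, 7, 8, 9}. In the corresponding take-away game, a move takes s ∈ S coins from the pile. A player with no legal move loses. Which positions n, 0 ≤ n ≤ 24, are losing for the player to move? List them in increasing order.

0, 1, 2, 3, 13, 14, 15, 16

n :  0  1  2  3  4  5  6  7  8  9 10 11 12 13 14 15 16 17 18 19 20 21 22 23 24
G :  0  0  0  0  1  1  1  1  2  2  2  2  3  0  0  0  0  1  1  1  1  2  2  2  2
P-positions are exactly the n with G(n) = 0.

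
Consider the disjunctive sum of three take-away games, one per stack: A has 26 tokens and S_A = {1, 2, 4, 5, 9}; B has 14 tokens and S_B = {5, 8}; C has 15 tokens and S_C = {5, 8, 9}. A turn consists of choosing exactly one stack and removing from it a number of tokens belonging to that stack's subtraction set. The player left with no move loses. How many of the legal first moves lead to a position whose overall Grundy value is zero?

Stack A, S = {1, 2, 4, 5, 9}:
n :  0  1  2  3  4  5  6  7  8  9 10 11 12 13 14 15 16 17 18 19 20 21 22 23 24 25 26
G :  0  1  2  0  1  2  0  1  2  3  4  5  3  0  1  2  0  1  2  0  1  2  3  4  5  3  0
G_A(26) = 0.
Stack B, S = {5, 8}:
G(0) = 0
G(1) = mex{} = 0
G(2) = mex{} = 0
G(3) = mex{} = 0
G(4) = mex{} = 0
G(5) = mex{0} = 1
G(6) = mex{0} = 1
G(7) = mex{0} = 1
G(8) = mex{0,0} = 1
G(9) = mex{0,0} = 1
G(10) = mex{1,0} = 2
G(11) = mex{1,0} = 2
G(12) = mex{1,0} = 2
G(13) = mex{1,1} = 0
G(14) = mex{1,1} = 0
G_B(14) = 0.
Stack C, S = {5, 8, 9}:
n :  0  1  2  3  4  5  6  7  8  9 10 11 12 13 14 15
G :  0  0  0  0  0  1  1  1  1  1  2  2  2  2  0  0
G_C(15) = 0.
Combined Grundy value = 0 ⊕ 0 ⊕ 0 = 0.
A winning move leaves total XOR = 0, i.e. changes one component's Grundy value g to g ⊕ X where X is the current total.
Stack A: target g' = 0⊕0 = 0, but every legal move changes the Grundy value (mex property), so 0 moves.
Stack B: target g' = 0⊕0 = 0, but every legal move changes the Grundy value (mex property), so 0 moves.
Stack C: target g' = 0⊕0 = 0, but every legal move changes the Grundy value (mex property), so 0 moves.

0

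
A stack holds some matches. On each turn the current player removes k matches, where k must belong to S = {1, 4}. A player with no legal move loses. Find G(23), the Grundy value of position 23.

G(0) = 0
G(1) = mex{0} = 1
G(2) = mex{1} = 0
G(3) = mex{0} = 1
G(4) = mex{1,0} = 2
G(5) = mex{2,1} = 0
G(6) = mex{0,0} = 1
G(7) = mex{1,1} = 0
G(8) = mex{0,2} = 1
G(9) = mex{1,0} = 2
G(10) = mex{2,1} = 0
G(11) = mex{0,0} = 1
G(12) = mex{1,1} = 0
G(13) = mex{0,2} = 1
G(14) = mex{1,0} = 2
G(15) = mex{2,1} = 0
G(16) = mex{0,0} = 1
G(17) = mex{1,1} = 0
G(18) = mex{0,2} = 1
G(19) = mex{1,0} = 2
G(20) = mex{2,1} = 0
G(21) = mex{0,0} = 1
G(22) = mex{1,1} = 0
G(23) = mex{0,2} = 1

1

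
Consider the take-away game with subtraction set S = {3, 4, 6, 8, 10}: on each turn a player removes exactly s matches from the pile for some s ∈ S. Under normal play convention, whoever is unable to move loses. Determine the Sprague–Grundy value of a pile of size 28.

0

G(0) = 0
G(1) = mex{} = 0
G(2) = mex{} = 0
G(3) = mex{0} = 1
G(4) = mex{0,0} = 1
G(5) = mex{0,0} = 1
G(6) = mex{1,0,0} = 2
G(7) = mex{1,1,0} = 2
G(8) = mex{1,1,0,0} = 2
G(9) = mex{2,1,1,0} = 3
G(10) = mex{2,2,1,0,0} = 3
G(11) = mex{2,2,1,1,0} = 3
G(12) = mex{3,2,2,1,0} = 4
G(13) = mex{3,3,2,1,1} = 0
G(14) = mex{3,3,2,2,1} = 0
G(15) = mex{4,3,3,2,1} = 0
G(16) = mex{0,4,3,2,2} = 1
G(17) = mex{0,0,3,3,2} = 1
G(18) = mex{0,0,4,3,2} = 1
G(19) = mex{1,0,0,3,3} = 2
G(20) = mex{1,1,0,4,3} = 2
G(21) = mex{1,1,0,0,3} = 2
G(22) = mex{2,1,1,0,4} = 3
G(23) = mex{2,2,1,0,0} = 3
G(24) = mex{2,2,1,1,0} = 3
G(25) = mex{3,2,2,1,0} = 4
G(26) = mex{3,3,2,1,1} = 0
G(27) = mex{3,3,2,2,1} = 0
G(28) = mex{4,3,3,2,1} = 0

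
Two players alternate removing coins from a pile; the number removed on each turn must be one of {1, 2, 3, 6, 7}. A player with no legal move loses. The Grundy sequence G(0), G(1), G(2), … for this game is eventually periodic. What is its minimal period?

n :  0  1  2  3  4  5  6  7  8  9 10 11 12 13 14
G :  0  1  2  3  0  1  2  3  0  1  2  3  0  1  2
G(n+4) = G(n) holds for n = 0,…,6 (a full window of length max(S) = 7), so the sequence is purely periodic with period 4.

4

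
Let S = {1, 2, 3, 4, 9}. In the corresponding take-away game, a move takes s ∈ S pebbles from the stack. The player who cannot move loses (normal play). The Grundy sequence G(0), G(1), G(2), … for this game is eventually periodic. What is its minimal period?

n :  0  1  2  3  4  5  6  7  8  9 10 11 12 13 14 15
G :  0  1  2  3  4  0  1  2  3  4  0  1  2  3  4  0
G(n+5) = G(n) holds for n = 0,…,8 (a full window of length max(S) = 9), so the sequence is purely periodic with period 5.

5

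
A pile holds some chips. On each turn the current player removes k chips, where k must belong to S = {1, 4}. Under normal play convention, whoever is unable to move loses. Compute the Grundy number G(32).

0

n :  0  1  2  3  4  5  6  7  8  9 10 11 12 13 14 15 16 17 18 19 20 21 22 23 24 25 26 27 28 29 30 31 32
G :  0  1  0  1  2  0  1  0  1  2  0  1  0  1  2  0  1  0  1  2  0  1  0  1  2  0  1  0  1  2  0  1  0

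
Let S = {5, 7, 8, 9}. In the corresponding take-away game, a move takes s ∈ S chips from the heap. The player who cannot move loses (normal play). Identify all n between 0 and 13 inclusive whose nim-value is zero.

n :  0  1  2  3  4  5  6  7  8  9 10 11 12 13
G :  0  0  0  0  0  1  1  1  1  1  2  2  2  2
P-positions are exactly the n with G(n) = 0.

0, 1, 2, 3, 4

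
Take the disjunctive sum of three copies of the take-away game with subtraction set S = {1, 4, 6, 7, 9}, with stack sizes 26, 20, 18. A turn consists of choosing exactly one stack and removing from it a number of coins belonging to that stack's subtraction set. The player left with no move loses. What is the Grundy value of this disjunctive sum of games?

All stacks use S = {1, 4, 6, 7, 9}:
n :  0  1  2  3  4  5  6  7  8  9 10 11 12 13 14 15 16 17 18 19 20 21 22 23 24 25 26
G :  0  1  0  1  2  0  1  2  3  2  0  1  2  0  1  0  1  2  0  1  2  3  2  0  1  2  0
Stack A: G(26) = 0.
Stack B: G(20) = 2.
Stack C: G(18) = 0.
Combined Grundy value = 0 ⊕ 2 ⊕ 0 = 2.

2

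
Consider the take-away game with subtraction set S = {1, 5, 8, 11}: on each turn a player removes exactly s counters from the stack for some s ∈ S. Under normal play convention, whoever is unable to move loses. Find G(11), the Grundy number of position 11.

n :  0  1  2  3  4  5  6  7  8  9 10 11
G :  0  1  0  1  0  1  0  1  2  3  2  3

3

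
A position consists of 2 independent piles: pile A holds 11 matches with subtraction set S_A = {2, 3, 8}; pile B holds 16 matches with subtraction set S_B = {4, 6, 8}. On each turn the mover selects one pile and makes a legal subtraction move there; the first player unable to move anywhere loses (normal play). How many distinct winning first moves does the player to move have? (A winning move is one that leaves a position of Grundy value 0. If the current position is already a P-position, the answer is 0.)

Pile A, S = {2, 3, 8}:
n :  0  1  2  3  4  5  6  7  8  9 10 11
G :  0  0  1  1  2  0  0  1  1  2  0  0
G_A(11) = 0.
Pile B, S = {4, 6, 8}:
n :  0  1  2  3  4  5  6  7  8  9 10 11 12 13 14 15 16
G :  0  0  0  0  1  1  1  1  2  2  2  2  0  0  0  0  1
G_B(16) = 1.
Combined Grundy value = 0 ⊕ 1 = 1.
A winning move leaves total XOR = 0, i.e. changes one component's Grundy value g to g ⊕ X where X is the current total.
Pile A: need g' = 0⊕1 = 1. Options: 11−2→G=2, 11−3→G=1, 11−8→G=1. Hits: 2.
Pile B: need g' = 1⊕1 = 0. Options: 16−4→G=0, 16−6→G=2, 16−8→G=2. Hits: 1.

3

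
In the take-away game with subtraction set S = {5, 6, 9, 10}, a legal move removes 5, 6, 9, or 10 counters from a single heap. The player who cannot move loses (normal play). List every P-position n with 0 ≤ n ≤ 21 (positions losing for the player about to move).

G(0) = 0
G(1) = mex{} = 0
G(2) = mex{} = 0
G(3) = mex{} = 0
G(4) = mex{} = 0
G(5) = mex{0} = 1
G(6) = mex{0,0} = 1
G(7) = mex{0,0} = 1
G(8) = mex{0,0} = 1
G(9) = mex{0,0,0} = 1
G(10) = mex{1,0,0,0} = 2
G(11) = mex{1,1,0,0} = 2
G(12) = mex{1,1,0,0} = 2
G(13) = mex{1,1,0,0} = 2
G(14) = mex{1,1,1,0} = 2
G(15) = mex{2,1,1,1} = 0
G(16) = mex{2,2,1,1} = 0
G(17) = mex{2,2,1,1} = 0
G(18) = mex{2,2,1,1} = 0
G(19) = mex{2,2,2,1} = 0
G(20) = mex{0,2,2,2} = 1
G(21) = mex{0,0,2,2} = 1
P-positions are exactly the n with G(n) = 0.

0, 1, 2, 3, 4, 15, 16, 17, 18, 19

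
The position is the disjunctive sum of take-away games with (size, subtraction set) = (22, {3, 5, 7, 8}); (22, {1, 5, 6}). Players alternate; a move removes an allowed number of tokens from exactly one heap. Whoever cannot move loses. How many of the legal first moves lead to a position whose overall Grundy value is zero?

Heap A, S = {3, 5, 7, 8}:
n :  0  1  2  3  4  5  6  7  8  9 10 11 12 13 14 15 16 17 18 19 20 21 22
G :  0  0  0  1  1  1  2  2  2  3  3  0  0  0  1  1  1  2  2  2  3  3  0
G_A(22) = 0.
Heap B, S = {1, 5, 6}:
G(0) = 0
G(1) = mex{0} = 1
G(2) = mex{1} = 0
G(3) = mex{0} = 1
G(4) = mex{1} = 0
G(5) = mex{0,0} = 1
G(6) = mex{1,1,0} = 2
G(7) = mex{2,0,1} = 3
G(8) = mex{3,1,0} = 2
G(9) = mex{2,0,1} = 3
G(10) = mex{3,1,0} = 2
G(11) = mex{2,2,1} = 0
G(12) = mex{0,3,2} = 1
G(13) = mex{1,2,3} = 0
G(14) = mex{0,3,2} = 1
G(15) = mex{1,2,3} = 0
G(16) = mex{0,0,2} = 1
G(17) = mex{1,1,0} = 2
G(18) = mex{2,0,1} = 3
G(19) = mex{3,1,0} = 2
G(20) = mex{2,0,1} = 3
G(21) = mex{3,1,0} = 2
G(22) = mex{2,2,1} = 0
G_B(22) = 0.
Combined Grundy value = 0 ⊕ 0 = 0.
A winning move leaves total XOR = 0, i.e. changes one component's Grundy value g to g ⊕ X where X is the current total.
Heap A: target g' = 0⊕0 = 0, but every legal move changes the Grundy value (mex property), so 0 moves.
Heap B: target g' = 0⊕0 = 0, but every legal move changes the Grundy value (mex property), so 0 moves.

0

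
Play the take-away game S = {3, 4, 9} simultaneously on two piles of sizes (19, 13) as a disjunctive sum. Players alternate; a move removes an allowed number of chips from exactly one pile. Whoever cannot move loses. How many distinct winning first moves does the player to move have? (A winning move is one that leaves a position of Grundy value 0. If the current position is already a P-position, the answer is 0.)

1

All piles use S = {3, 4, 9}:
n :  0  1  2  3  4  5  6  7  8  9 10 11 12 13 14 15 16 17 18 19
G :  0  0  0  1  1  1  2  0  0  3  1  1  2  0  0  0  1  1  1  2
Pile A: G(19) = 2.
Pile B: G(13) = 0.
Combined Grundy value = 2 ⊕ 0 = 2.
A winning move leaves total XOR = 0, i.e. changes one component's Grundy value g to g ⊕ X where X is the current total.
Pile A: need g' = 2⊕2 = 0. Options: 19−3→G=1, 19−4→G=0, 19−9→G=1. Hits: 1.
Pile B: need g' = 0⊕2 = 2. Options: 13−3→G=1, 13−4→G=3, 13−9→G=1. Hits: 0.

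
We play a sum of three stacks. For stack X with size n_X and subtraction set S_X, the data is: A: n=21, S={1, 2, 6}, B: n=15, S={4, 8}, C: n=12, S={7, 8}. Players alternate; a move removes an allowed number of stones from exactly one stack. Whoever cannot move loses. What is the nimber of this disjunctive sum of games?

Stack A, S = {1, 2, 6}:
n :  0  1  2  3  4  5  6  7  8  9 10 11 12 13 14 15 16 17 18 19 20 21
G :  0  1  2  0  1  2  3  0  1  2  0  1  2  3  0  1  2  0  1  2  3  0
G_A(21) = 0.
Stack B, S = {4, 8}:
G(0) = 0
G(1) = mex{} = 0
G(2) = mex{} = 0
G(3) = mex{} = 0
G(4) = mex{0} = 1
G(5) = mex{0} = 1
G(6) = mex{0} = 1
G(7) = mex{0} = 1
G(8) = mex{1,0} = 2
G(9) = mex{1,0} = 2
G(10) = mex{1,0} = 2
G(11) = mex{1,0} = 2
G(12) = mex{2,1} = 0
G(13) = mex{2,1} = 0
G(14) = mex{2,1} = 0
G(15) = mex{2,1} = 0
G_B(15) = 0.
Stack C, S = {7, 8}:
n :  0  1  2  3  4  5  6  7  8  9 10 11 12
G :  0  0  0  0  0  0  0  1  1  1  1  1  1
G_C(12) = 1.
Combined Grundy value = 0 ⊕ 0 ⊕ 1 = 1.

1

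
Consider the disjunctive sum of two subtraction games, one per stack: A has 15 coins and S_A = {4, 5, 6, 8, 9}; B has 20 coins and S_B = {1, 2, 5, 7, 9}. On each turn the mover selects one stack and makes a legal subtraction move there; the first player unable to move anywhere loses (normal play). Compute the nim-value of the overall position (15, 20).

0

Stack A, S = {4, 5, 6, 8, 9}:
G(0) = 0
G(1) = mex{} = 0
G(2) = mex{} = 0
G(3) = mex{} = 0
G(4) = mex{0} = 1
G(5) = mex{0,0} = 1
G(6) = mex{0,0,0} = 1
G(7) = mex{0,0,0} = 1
G(8) = mex{1,0,0,0} = 2
G(9) = mex{1,1,0,0,0} = 2
G(10) = mex{1,1,1,0,0} = 2
G(11) = mex{1,1,1,0,0} = 2
G(12) = mex{2,1,1,1,0} = 3
G(13) = mex{2,2,1,1,1} = 0
G(14) = mex{2,2,2,1,1} = 0
G(15) = mex{2,2,2,1,1} = 0
G_A(15) = 0.
Stack B, S = {1, 2, 5, 7, 9}:
G(0) = 0
G(1) = mex{0} = 1
G(2) = mex{1,0} = 2
G(3) = mex{2,1} = 0
G(4) = mex{0,2} = 1
G(5) = mex{1,0,0} = 2
G(6) = mex{2,1,1} = 0
G(7) = mex{0,2,2,0} = 1
G(8) = mex{1,0,0,1} = 2
G(9) = mex{2,1,1,2,0} = 3
G(10) = mex{3,2,2,0,1} = 4
G(11) = mex{4,3,0,1,2} = 5
G(12) = mex{5,4,1,2,0} = 3
G(13) = mex{3,5,2,0,1} = 4
G(14) = mex{4,3,3,1,2} = 0
G(15) = mex{0,4,4,2,0} = 1
G(16) = mex{1,0,5,3,1} = 2
G(17) = mex{2,1,3,4,2} = 0
G(18) = mex{0,2,4,5,3} = 1
G(19) = mex{1,0,0,3,4} = 2
G(20) = mex{2,1,1,4,5} = 0
G_B(20) = 0.
Combined Grundy value = 0 ⊕ 0 = 0.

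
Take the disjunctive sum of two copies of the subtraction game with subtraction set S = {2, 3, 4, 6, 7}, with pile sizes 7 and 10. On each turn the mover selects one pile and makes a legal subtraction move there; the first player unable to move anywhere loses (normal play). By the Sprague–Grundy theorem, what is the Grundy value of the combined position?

3

All piles use S = {2, 3, 4, 6, 7}:
G(0) = 0
G(1) = mex{} = 0
G(2) = mex{0} = 1
G(3) = mex{0,0} = 1
G(4) = mex{1,0,0} = 2
G(5) = mex{1,1,0} = 2
G(6) = mex{2,1,1,0} = 3
G(7) = mex{2,2,1,0,0} = 3
G(8) = mex{3,2,2,1,0} = 4
G(9) = mex{3,3,2,1,1} = 0
G(10) = mex{4,3,3,2,1} = 0
Pile A: G(7) = 3.
Pile B: G(10) = 0.
Combined Grundy value = 3 ⊕ 0 = 3.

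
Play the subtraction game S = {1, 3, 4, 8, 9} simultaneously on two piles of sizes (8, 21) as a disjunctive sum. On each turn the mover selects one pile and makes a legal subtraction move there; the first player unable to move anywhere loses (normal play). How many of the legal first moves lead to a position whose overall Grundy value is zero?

All piles use S = {1, 3, 4, 8, 9}:
G(0) = 0
G(1) = mex{0} = 1
G(2) = mex{1} = 0
G(3) = mex{0,0} = 1
G(4) = mex{1,1,0} = 2
G(5) = mex{2,0,1} = 3
G(6) = mex{3,1,0} = 2
G(7) = mex{2,2,1} = 0
G(8) = mex{0,3,2,0} = 1
G(9) = mex{1,2,3,1,0} = 4
G(10) = mex{4,0,2,0,1} = 3
G(11) = mex{3,1,0,1,0} = 2
G(12) = mex{2,4,1,2,1} = 0
G(13) = mex{0,3,4,3,2} = 1
G(14) = mex{1,2,3,2,3} = 0
G(15) = mex{0,0,2,0,2} = 1
G(16) = mex{1,1,0,1,0} = 2
G(17) = mex{2,0,1,4,1} = 3
G(18) = mex{3,1,0,3,4} = 2
G(19) = mex{2,2,1,2,3} = 0
G(20) = mex{0,3,2,0,2} = 1
G(21) = mex{1,2,3,1,0} = 4
Pile A: G(8) = 1.
Pile B: G(21) = 4.
Combined Grundy value = 1 ⊕ 4 = 5.
A winning move leaves total XOR = 0, i.e. changes one component's Grundy value g to g ⊕ X where X is the current total.
Pile A: need g' = 1⊕5 = 4. Options: 8−1→G=0, 8−3→G=3, 8−4→G=2, 8−8→G=0. Hits: 0.
Pile B: need g' = 4⊕5 = 1. Options: 21−1→G=1, 21−3→G=2, 21−4→G=3, 21−8→G=1, 21−9→G=0. Hits: 2.

2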